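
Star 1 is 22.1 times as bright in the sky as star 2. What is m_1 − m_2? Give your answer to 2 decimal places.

m_1 − m_2 ≈ -3.36

Pogson: Δm = −2.5 log₁₀(ratio) = −2.5 log₁₀(22.1) = −2.5 × 1.3444 = -3.361
Star 1 is brighter, so it has the smaller magnitude: the difference is negative.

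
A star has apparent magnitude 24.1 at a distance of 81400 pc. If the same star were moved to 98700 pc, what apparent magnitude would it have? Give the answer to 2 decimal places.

m ≈ 24.52

Flux ∝ 1/d², so Δm = 5 log₁₀(d₂/d₁) = 5 log₁₀(98700/81400) = 0.418
m₂ = m₁ + Δm = 24.1 + (0.418) = 24.518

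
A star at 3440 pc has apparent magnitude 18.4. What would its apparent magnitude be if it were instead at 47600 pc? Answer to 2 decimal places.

Flux ∝ 1/d², so Δm = 5 log₁₀(d₂/d₁) = 5 log₁₀(47600/3440) = 5.705
m₂ = m₁ + Δm = 18.4 + (5.705) = 24.105

m ≈ 24.11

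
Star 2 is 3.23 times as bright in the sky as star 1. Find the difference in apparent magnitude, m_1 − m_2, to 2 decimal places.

Pogson: Δm = −2.5 log₁₀(ratio) = −2.5 log₁₀(3.23) = −2.5 × 0.5092 = -1.273
Star 2 is brighter so has the smaller magnitude: m_1 − m_2 is positive.

m_1 − m_2 ≈ 1.27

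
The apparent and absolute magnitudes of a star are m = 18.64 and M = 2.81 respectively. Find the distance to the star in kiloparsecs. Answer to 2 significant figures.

d ≈ 15 kpc

Distance modulus: m − M = 18.64 − (2.81) = 15.830
m − M = 5 log₁₀ d − 5
log₁₀ d = (m − M)/5 + 1 = 4.1660
d = 10^4.1660 = 14660 pc
= 14.66 kpc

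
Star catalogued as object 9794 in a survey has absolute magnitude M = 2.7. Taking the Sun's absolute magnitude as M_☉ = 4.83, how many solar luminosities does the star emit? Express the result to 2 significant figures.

M − M_☉ = 2.7 − 4.83 = -2.130
L/L_☉ = 10^(−0.4 (M − M_☉)) = 10^0.852 = 7.112

L/L_☉ ≈ 7.1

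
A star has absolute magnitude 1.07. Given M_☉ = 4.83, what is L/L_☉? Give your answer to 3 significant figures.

L/L_☉ ≈ 31.9

M − M_☉ = 1.07 − 4.83 = -3.760
L/L_☉ = 10^(−0.4 (M − M_☉)) = 10^1.504 = 31.92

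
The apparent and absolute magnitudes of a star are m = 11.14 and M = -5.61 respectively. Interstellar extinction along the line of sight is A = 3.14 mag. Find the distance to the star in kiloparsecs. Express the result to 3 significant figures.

m − M = 5 log₁₀(d/10 pc) + A  ⇒  11.14 − (-5.61) − 3.14 = 5 log₁₀(d/10)
13.610 = 5 log₁₀(d/10)
log₁₀ d = (m − M − A)/5 + 1 = 3.7220
d = 10^3.7220 = 5272 pc
= 5.272 kpc

d ≈ 5.27 kpc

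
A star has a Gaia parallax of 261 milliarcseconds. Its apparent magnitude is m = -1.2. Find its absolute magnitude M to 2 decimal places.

M ≈ 0.88

p = 261 mas = 0.261″ → d = 1/p = 3.831 pc
5 log₁₀(d/10 pc) = 5 log₁₀(3.831) − 5 = -2.083
M = m − 5 log₁₀(d/10) = -1.2 + 2.083 = 0.883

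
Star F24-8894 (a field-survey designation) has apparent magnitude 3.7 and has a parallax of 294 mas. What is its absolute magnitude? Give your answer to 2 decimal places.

p = 294 mas = 0.294″ → d = 1/p = 3.401 pc
5 log₁₀(d/10 pc) = 5 log₁₀(3.401) − 5 = -2.342
M = m − 5 log₁₀(d/10) = 3.7 + 2.342 = 6.042

M ≈ 6.04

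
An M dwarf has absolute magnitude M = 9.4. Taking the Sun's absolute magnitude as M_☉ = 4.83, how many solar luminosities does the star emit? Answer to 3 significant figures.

L/L_☉ ≈ 0.0149

M − M_☉ = 9.4 − 4.83 = 4.570
L/L_☉ = 10^(−0.4 (M − M_☉)) = 10^-1.828 = 0.01486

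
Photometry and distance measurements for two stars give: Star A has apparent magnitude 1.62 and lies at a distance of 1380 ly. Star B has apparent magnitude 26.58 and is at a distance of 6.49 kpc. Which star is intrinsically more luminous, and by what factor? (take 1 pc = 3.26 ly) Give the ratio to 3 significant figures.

Star A is more luminous, by a factor of 4.10×10^7.

Star A: d = 1380 ly / 3.26 = 423.3 pc
Star A: M = m − 5 log₁₀ d + 5 = 1.62 − 5·2.6267 + 5 = -6.513
Star B: d = 6.49 kpc = 6490 pc
Star B: M = m − 5 log₁₀ d + 5 = 26.58 − 5·3.8122 + 5 = 12.519
ΔM = M_A − M_B = -6.513 − (12.519) = -19.032; smaller M is more luminous → Star A.
L ratio = 10^(0.4 |ΔM|) = 10^7.613 = 4.100×10^7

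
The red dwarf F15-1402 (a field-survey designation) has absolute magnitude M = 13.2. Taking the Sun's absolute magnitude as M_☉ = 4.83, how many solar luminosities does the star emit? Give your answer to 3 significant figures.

L/L_☉ ≈ 4.49×10^-4

M − M_☉ = 13.2 − 4.83 = 8.370
L/L_☉ = 10^(−0.4 (M − M_☉)) = 10^-3.348 = 4.487×10^-4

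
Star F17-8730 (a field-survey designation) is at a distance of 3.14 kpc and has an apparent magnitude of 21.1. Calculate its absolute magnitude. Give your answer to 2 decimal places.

M ≈ 8.62

d = 3.14 kpc = 3140 pc
5 log₁₀(d/10 pc) = 5 log₁₀(3140) − 5 = 12.485
M = m − 5 log₁₀(d/10) = 21.1 − 12.485 = 8.615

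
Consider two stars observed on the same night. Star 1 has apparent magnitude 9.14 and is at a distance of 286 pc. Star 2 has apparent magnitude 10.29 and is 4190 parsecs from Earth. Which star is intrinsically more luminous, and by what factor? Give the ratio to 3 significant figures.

Star 2 is more luminous, by a factor of 74.4.

Star 1: M = m − 5 log₁₀ d + 5 = 9.14 − 5·2.4564 + 5 = 1.858
Star 2: M = m − 5 log₁₀ d + 5 = 10.29 − 5·3.6222 + 5 = -2.821
ΔM = M_1 − M_2 = 1.858 − (-2.821) = 4.679; smaller M is more luminous → Star 2.
L ratio = 10^(0.4 |ΔM|) = 10^1.872 = 74.42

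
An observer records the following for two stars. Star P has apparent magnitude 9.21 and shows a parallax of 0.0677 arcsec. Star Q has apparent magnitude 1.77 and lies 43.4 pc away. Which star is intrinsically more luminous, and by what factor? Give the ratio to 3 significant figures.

Star Q is more luminous, by a factor of 8170.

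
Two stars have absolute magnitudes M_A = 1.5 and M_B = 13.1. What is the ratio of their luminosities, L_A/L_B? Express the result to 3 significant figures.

ΔM = M_A − M_B = -11.6
L_A/L_B = 10^(−0.4 ΔM) = 10^4.640 = 43650

L_A/L_B ≈ 43700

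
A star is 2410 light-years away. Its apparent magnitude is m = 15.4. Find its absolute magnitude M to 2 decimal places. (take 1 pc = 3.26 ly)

d = 2410 ly / 3.26 = 739.3 pc
5 log₁₀(d/10 pc) = 5 log₁₀(739.3) − 5 = 9.344
M = m − 5 log₁₀(d/10) = 15.4 − 9.344 = 6.056

M ≈ 6.06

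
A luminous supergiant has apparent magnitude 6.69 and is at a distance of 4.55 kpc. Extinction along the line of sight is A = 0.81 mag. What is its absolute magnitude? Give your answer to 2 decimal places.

M ≈ -7.41

d = 4.55 kpc = 4550 pc
5 log₁₀(d/10 pc) = 5 log₁₀(4550) − 5 = 13.290
M = m − 5 log₁₀(d/10) − A = 6.69 − 13.290 − 0.81 = -7.410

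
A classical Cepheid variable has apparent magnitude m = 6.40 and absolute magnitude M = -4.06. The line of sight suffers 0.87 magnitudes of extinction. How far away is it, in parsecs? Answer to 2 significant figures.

m − M = 5 log₁₀(d/10 pc) + A  ⇒  6.40 − (-4.06) − 0.87 = 5 log₁₀(d/10)
9.590 = 5 log₁₀(d/10)
log₁₀ d = (m − M − A)/5 + 1 = 2.9180
d = 10^2.9180 = 827.9 pc

d ≈ 830 pc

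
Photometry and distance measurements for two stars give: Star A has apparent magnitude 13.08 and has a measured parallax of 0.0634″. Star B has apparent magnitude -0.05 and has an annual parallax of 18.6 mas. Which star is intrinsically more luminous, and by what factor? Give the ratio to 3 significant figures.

Star B is more luminous, by a factor of 2.08×10^6.

Star A: d = 1/p = 1/0.0634″ = 15.77 pc
Star A: M = m − 5 log₁₀ d + 5 = 13.08 − 5·1.1979 + 5 = 12.090
Star B: p = 18.6 mas = 0.0186″ → d = 1/p = 53.76 pc
Star B: M = m − 5 log₁₀ d + 5 = -0.05 − 5·1.7305 + 5 = -3.702
ΔM = M_A − M_B = 12.090 − (-3.702) = 15.793; smaller M is more luminous → Star B.
L ratio = 10^(0.4 |ΔM|) = 10^6.317 = 2.076×10^6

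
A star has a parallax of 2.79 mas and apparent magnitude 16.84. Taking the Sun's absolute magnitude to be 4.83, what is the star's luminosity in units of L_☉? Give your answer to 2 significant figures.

d = 1/p = 1000/2.79 mas = 358.4 pc
M = m − 5 log₁₀ d + 5 = 16.84 − 5·2.5544 + 5 = 9.068
M − M_☉ = 9.068 − 4.83 = 4.238
L/L_☉ = 10^(−0.4 × 4.238) = 0.02017

L/L_☉ ≈ 0.020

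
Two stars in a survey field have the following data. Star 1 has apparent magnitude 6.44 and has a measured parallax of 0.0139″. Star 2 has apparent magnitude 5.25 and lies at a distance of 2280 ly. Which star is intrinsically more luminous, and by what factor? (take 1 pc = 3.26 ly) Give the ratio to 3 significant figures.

Star 2 is more luminous, by a factor of 283.

Star 1: d = 1/p = 1/0.0139″ = 71.94 pc
Star 1: M = m − 5 log₁₀ d + 5 = 6.44 − 5·1.8570 + 5 = 2.155
Star 2: d = 2280 ly / 3.26 = 699.4 pc
Star 2: M = m − 5 log₁₀ d + 5 = 5.25 − 5·2.8447 + 5 = -3.974
ΔM = M_1 − M_2 = 2.155 − (-3.974) = 6.129; smaller M is more luminous → Star 2.
L ratio = 10^(0.4 |ΔM|) = 10^2.451 = 282.8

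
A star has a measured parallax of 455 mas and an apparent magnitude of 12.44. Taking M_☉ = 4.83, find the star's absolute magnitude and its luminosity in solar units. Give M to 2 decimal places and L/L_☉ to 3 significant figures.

d = 1/p = 1000/455 mas = 2.198 pc
M = m − 5 log₁₀ d + 5 = 12.44 − 5·0.3420 + 5 = 15.730
M − M_☉ = 15.730 − 4.83 = 10.900
L/L_☉ = 10^(−0.4 × 10.900) = 4.365×10^-5

M ≈ 15.73; L/L_☉ ≈ 4.36×10^-5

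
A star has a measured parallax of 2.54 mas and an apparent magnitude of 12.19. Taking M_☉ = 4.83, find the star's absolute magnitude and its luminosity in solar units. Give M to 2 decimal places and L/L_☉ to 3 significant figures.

M ≈ 4.21; L/L_☉ ≈ 1.76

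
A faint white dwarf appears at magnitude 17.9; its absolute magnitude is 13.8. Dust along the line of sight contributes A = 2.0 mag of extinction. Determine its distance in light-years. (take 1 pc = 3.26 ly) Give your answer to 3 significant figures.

d ≈ 85.7 ly

m − M = 5 log₁₀(d/10 pc) + A  ⇒  17.9 − (13.8) − 2.0 = 5 log₁₀(d/10)
2.100 = 5 log₁₀(d/10)
log₁₀ d = (m − M − A)/5 + 1 = 1.4200
d = 10^1.4200 = 26.30 pc
= 85.75 ly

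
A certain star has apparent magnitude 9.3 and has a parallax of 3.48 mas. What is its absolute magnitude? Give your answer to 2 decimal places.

M ≈ 2.01

p = 3.48 mas = 3.48×10^-3″ → d = 1/p = 287.4 pc
5 log₁₀(d/10 pc) = 5 log₁₀(287.4) − 5 = 7.292
M = m − 5 log₁₀(d/10) = 9.3 − 7.292 = 2.008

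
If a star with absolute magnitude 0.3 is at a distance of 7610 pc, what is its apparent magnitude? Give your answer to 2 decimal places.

m ≈ 14.71

m = M + 5 log₁₀ d − 5 = 0.3 + 5·3.8814 − 5 = 14.707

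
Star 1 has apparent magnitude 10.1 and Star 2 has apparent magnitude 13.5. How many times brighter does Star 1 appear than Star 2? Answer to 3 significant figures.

22.9

Δm = 10.1 − (13.5) = -3.4
Flux ratio = 10^(−0.4 Δm) = 10^(−0.4 × -3.4) = 10^1.360 = 22.91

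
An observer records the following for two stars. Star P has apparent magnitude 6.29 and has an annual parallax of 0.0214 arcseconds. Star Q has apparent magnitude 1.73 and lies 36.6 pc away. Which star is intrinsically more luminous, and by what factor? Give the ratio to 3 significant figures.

Star P: d = 1/p = 1/0.0214″ = 46.73 pc
Star P: M = m − 5 log₁₀ d + 5 = 6.29 − 5·1.6696 + 5 = 2.942
Star Q: M = m − 5 log₁₀ d + 5 = 1.73 − 5·1.5635 + 5 = -1.087
ΔM = M_P − M_Q = 2.942 − (-1.087) = 4.029; smaller M is more luminous → Star Q.
L ratio = 10^(0.4 |ΔM|) = 10^1.612 = 40.91

Star Q is more luminous, by a factor of 40.9.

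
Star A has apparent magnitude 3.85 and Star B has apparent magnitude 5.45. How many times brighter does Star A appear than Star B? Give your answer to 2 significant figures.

4.4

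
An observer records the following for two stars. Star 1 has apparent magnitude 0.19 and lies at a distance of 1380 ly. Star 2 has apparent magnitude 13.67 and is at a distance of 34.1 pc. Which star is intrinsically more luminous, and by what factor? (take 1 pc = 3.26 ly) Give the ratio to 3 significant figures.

Star 1: d = 1380 ly / 3.26 = 423.3 pc
Star 1: M = m − 5 log₁₀ d + 5 = 0.19 − 5·2.6267 + 5 = -7.943
Star 2: M = m − 5 log₁₀ d + 5 = 13.67 − 5·1.5328 + 5 = 11.006
ΔM = M_1 − M_2 = -7.943 − (11.006) = -18.950; smaller M is more luminous → Star 1.
L ratio = 10^(0.4 |ΔM|) = 10^7.580 = 3.800×10^7

Star 1 is more luminous, by a factor of 3.80×10^7.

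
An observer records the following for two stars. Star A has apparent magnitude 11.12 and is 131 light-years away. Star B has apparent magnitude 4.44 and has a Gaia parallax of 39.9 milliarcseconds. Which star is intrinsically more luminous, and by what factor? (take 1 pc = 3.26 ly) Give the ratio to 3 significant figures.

Star A: d = 131 ly / 3.26 = 40.18 pc
Star A: M = m − 5 log₁₀ d + 5 = 11.12 − 5·1.6041 + 5 = 8.100
Star B: p = 39.9 mas = 0.0399″ → d = 1/p = 25.06 pc
Star B: M = m − 5 log₁₀ d + 5 = 4.44 − 5·1.3990 + 5 = 2.445
ΔM = M_A − M_B = 8.100 − (2.445) = 5.655; smaller M is more luminous → Star B.
L ratio = 10^(0.4 |ΔM|) = 10^2.262 = 182.8

Star B is more luminous, by a factor of 183.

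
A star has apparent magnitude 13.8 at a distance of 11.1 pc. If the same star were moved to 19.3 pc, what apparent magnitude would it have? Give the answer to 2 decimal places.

m ≈ 15.00

Flux ∝ 1/d², so Δm = 5 log₁₀(d₂/d₁) = 5 log₁₀(19.3/11.1) = 1.201
m₂ = m₁ + Δm = 13.8 + (1.201) = 15.001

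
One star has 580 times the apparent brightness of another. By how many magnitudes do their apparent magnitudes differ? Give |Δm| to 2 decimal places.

Pogson: Δm = −2.5 log₁₀(ratio) = −2.5 log₁₀(580) = −2.5 × 2.7634 = -6.909

|Δm| ≈ 6.91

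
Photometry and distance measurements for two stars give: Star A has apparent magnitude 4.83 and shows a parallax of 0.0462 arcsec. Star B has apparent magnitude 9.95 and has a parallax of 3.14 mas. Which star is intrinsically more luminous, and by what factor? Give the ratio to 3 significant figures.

Star B is more luminous, by a factor of 1.94.

Star A: d = 1/p = 1/0.0462″ = 21.65 pc
Star A: M = m − 5 log₁₀ d + 5 = 4.83 − 5·1.3354 + 5 = 3.153
Star B: p = 3.14 mas = 3.14×10^-3″ → d = 1/p = 318.5 pc
Star B: M = m − 5 log₁₀ d + 5 = 9.95 − 5·2.5031 + 5 = 2.435
ΔM = M_A − M_B = 3.153 − (2.435) = 0.719; smaller M is more luminous → Star B.
L ratio = 10^(0.4 |ΔM|) = 10^0.287 = 1.938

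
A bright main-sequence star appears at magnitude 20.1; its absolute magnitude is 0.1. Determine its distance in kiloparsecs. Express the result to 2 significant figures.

μ = m − M = 20.000
m − M = 5 log₁₀ d − 5
log₁₀ d = (m − M)/5 + 1 = 5.0000
d = 10^5.0000 = 100000 pc
= 100.0 kpc

d ≈ 100 kpc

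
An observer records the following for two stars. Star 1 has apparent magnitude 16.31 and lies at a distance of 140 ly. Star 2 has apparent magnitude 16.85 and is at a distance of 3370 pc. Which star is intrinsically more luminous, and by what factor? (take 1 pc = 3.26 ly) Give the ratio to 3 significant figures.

Star 1: d = 140 ly / 3.26 = 42.94 pc
Star 1: M = m − 5 log₁₀ d + 5 = 16.31 − 5·1.6329 + 5 = 13.145
Star 2: M = m − 5 log₁₀ d + 5 = 16.85 − 5·3.5276 + 5 = 4.212
ΔM = M_1 − M_2 = 13.145 − (4.212) = 8.934; smaller M is more luminous → Star 2.
L ratio = 10^(0.4 |ΔM|) = 10^3.573 = 3745

Star 2 is more luminous, by a factor of 3740.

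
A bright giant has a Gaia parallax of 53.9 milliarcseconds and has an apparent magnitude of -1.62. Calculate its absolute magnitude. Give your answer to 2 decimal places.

M ≈ -2.96

p = 53.9 mas = 0.0539″ → d = 1/p = 18.55 pc
5 log₁₀(d/10 pc) = 5 log₁₀(18.55) − 5 = 1.342
M = m − 5 log₁₀(d/10) = -1.62 − 1.342 = -2.962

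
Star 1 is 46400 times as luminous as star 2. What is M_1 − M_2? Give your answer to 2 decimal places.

M_1 − M_2 ≈ -11.67

Pogson: ΔM = −2.5 log₁₀(ratio) = −2.5 log₁₀(46400) = −2.5 × 4.6665 = -11.666
Star 1 is brighter, so it has the smaller magnitude: the difference is negative.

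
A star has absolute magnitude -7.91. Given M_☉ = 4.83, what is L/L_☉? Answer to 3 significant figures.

L/L_☉ ≈ 125000

M − M_☉ = -7.91 − 4.83 = -12.740
L/L_☉ = 10^(−0.4 (M − M_☉)) = 10^5.096 = 124700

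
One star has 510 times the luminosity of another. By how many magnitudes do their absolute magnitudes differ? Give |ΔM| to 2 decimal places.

|ΔM| ≈ 6.77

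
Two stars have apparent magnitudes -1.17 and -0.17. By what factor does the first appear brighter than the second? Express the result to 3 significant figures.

2.51

Δm = -1.17 − (-0.17) = -1.00
Flux ratio = 10^(−0.4 Δm) = 10^(−0.4 × -1.00) = 10^0.400 = 2.512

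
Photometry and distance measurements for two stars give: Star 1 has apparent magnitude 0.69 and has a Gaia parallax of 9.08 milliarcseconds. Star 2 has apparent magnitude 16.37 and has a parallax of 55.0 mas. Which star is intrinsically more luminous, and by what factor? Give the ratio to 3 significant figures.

Star 1: p = 9.08 mas = 9.08×10^-3″ → d = 1/p = 110.1 pc
Star 1: M = m − 5 log₁₀ d + 5 = 0.69 − 5·2.0419 + 5 = -4.520
Star 2: p = 55.0 mas = 0.0550″ → d = 1/p = 18.18 pc
Star 2: M = m − 5 log₁₀ d + 5 = 16.37 − 5·1.2596 + 5 = 15.072
ΔM = M_1 − M_2 = -4.520 − (15.072) = -19.591; smaller M is more luminous → Star 1.
L ratio = 10^(0.4 |ΔM|) = 10^7.837 = 6.864×10^7

Star 1 is more luminous, by a factor of 6.86×10^7.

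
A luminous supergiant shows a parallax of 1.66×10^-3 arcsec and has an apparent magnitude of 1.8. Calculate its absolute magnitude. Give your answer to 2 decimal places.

d = 1/p = 1/1.66×10^-3″ = 602.4 pc
5 log₁₀(d/10 pc) = 5 log₁₀(602.4) − 5 = 8.899
M = m − 5 log₁₀(d/10) = 1.8 − 8.899 = -7.099

M ≈ -7.10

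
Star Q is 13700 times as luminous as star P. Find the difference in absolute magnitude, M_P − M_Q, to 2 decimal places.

M_P − M_Q ≈ 10.34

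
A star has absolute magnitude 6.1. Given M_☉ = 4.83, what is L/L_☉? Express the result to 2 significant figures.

M − M_☉ = 6.1 − 4.83 = 1.270
L/L_☉ = 10^(−0.4 (M − M_☉)) = 10^-0.508 = 0.3105

L/L_☉ ≈ 0.31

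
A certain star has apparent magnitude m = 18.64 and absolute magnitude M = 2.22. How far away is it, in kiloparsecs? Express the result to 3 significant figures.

d ≈ 19.2 kpc

μ = m − M = 16.420
m − M = 5 log₁₀ d − 5
log₁₀ d = (m − M)/5 + 1 = 4.2840
d = 10^4.2840 = 19230 pc
= 19.23 kpc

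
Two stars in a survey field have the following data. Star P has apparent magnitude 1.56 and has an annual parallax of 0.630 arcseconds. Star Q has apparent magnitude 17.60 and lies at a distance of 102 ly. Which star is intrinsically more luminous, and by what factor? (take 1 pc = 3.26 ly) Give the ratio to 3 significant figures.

Star P: d = 1/p = 1/0.630″ = 1.587 pc
Star P: M = m − 5 log₁₀ d + 5 = 1.56 − 5·0.2007 + 5 = 5.557
Star Q: d = 102 ly / 3.26 = 31.29 pc
Star Q: M = m − 5 log₁₀ d + 5 = 17.60 − 5·1.4954 + 5 = 15.123
ΔM = M_P − M_Q = 5.557 − (15.123) = -9.566; smaller M is more luminous → Star P.
L ratio = 10^(0.4 |ΔM|) = 10^3.827 = 6707

Star P is more luminous, by a factor of 6710.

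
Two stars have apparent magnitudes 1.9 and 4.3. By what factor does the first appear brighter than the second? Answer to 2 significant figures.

9.1

Δm = 1.9 − (4.3) = -2.4
Flux ratio = 10^(−0.4 Δm) = 10^(−0.4 × -2.4) = 10^0.960 = 9.120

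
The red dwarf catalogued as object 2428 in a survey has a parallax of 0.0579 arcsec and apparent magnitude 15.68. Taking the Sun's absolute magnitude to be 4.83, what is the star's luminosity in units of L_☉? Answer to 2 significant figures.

L/L_☉ ≈ 1.4×10^-4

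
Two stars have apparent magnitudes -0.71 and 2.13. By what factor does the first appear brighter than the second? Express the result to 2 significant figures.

14

Δm = -0.71 − (2.13) = -2.84
Flux ratio = 10^(−0.4 Δm) = 10^(−0.4 × -2.84) = 10^1.136 = 13.68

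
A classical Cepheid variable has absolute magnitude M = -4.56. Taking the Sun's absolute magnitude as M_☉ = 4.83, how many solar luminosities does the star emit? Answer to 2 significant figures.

L/L_☉ ≈ 5700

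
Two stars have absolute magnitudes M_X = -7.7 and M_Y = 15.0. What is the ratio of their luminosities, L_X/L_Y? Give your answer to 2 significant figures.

ΔM = M_X − M_Y = -22.7
L_X/L_Y = 10^(−0.4 ΔM) = 10^9.080 = 1.202×10^9

L_X/L_Y ≈ 1.2×10^9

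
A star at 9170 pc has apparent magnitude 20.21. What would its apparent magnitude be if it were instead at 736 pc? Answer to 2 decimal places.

m ≈ 14.73

Flux ∝ 1/d², so Δm = 5 log₁₀(d₂/d₁) = 5 log₁₀(736/9170) = -5.477
m₂ = m₁ + Δm = 20.21 + (-5.477) = 14.733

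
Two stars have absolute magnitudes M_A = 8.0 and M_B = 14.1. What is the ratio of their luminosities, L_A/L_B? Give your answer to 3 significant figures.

ΔM = M_A − M_B = -6.1
L_A/L_B = 10^(−0.4 ΔM) = 10^2.440 = 275.4

L_A/L_B ≈ 275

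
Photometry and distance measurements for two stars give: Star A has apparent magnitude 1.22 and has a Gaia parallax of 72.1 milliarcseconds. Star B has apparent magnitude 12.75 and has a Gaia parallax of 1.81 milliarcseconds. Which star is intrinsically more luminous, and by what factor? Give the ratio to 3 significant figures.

Star A is more luminous, by a factor of 25.8.

Star A: p = 72.1 mas = 0.0721″ → d = 1/p = 13.87 pc
Star A: M = m − 5 log₁₀ d + 5 = 1.22 − 5·1.1421 + 5 = 0.510
Star B: p = 1.81 mas = 1.81×10^-3″ → d = 1/p = 552.5 pc
Star B: M = m − 5 log₁₀ d + 5 = 12.75 − 5·2.7423 + 5 = 4.038
ΔM = M_A − M_B = 0.510 − (4.038) = -3.529; smaller M is more luminous → Star A.
L ratio = 10^(0.4 |ΔM|) = 10^1.411 = 25.79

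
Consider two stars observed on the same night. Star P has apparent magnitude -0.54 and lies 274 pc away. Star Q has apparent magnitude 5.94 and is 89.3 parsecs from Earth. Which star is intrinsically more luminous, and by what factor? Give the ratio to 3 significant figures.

Star P is more luminous, by a factor of 3680.

Star P: M = m − 5 log₁₀ d + 5 = -0.54 − 5·2.4378 + 5 = -7.729
Star Q: M = m − 5 log₁₀ d + 5 = 5.94 − 5·1.9509 + 5 = 1.186
ΔM = M_P − M_Q = -7.729 − (1.186) = -8.914; smaller M is more luminous → Star P.
L ratio = 10^(0.4 |ΔM|) = 10^3.566 = 3680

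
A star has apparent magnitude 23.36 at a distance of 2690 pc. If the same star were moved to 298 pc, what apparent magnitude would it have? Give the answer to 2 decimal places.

Flux ∝ 1/d², so Δm = 5 log₁₀(d₂/d₁) = 5 log₁₀(298/2690) = -4.778
m₂ = m₁ + Δm = 23.36 + (-4.778) = 18.582

m ≈ 18.58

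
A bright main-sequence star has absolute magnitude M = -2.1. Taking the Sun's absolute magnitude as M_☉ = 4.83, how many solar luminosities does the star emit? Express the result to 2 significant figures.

L/L_☉ ≈ 590

M − M_☉ = -2.1 − 4.83 = -6.930
L/L_☉ = 10^(−0.4 (M − M_☉)) = 10^2.772 = 591.6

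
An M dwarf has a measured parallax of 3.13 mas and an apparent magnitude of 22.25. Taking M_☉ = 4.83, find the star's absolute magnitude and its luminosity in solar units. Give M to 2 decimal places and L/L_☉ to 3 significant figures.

d = 1/p = 1000/3.13 mas = 319.5 pc
M = m − 5 log₁₀ d + 5 = 22.25 − 5·2.5045 + 5 = 14.728
M − M_☉ = 14.728 − 4.83 = 9.898
L/L_☉ = 10^(−0.4 × 9.898) = 1.099×10^-4

M ≈ 14.73; L/L_☉ ≈ 1.10×10^-4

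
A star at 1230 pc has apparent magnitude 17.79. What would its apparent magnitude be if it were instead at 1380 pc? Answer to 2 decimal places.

Flux ∝ 1/d², so Δm = 5 log₁₀(d₂/d₁) = 5 log₁₀(1380/1230) = 0.250
m₂ = m₁ + Δm = 17.79 + (0.250) = 18.040

m ≈ 18.04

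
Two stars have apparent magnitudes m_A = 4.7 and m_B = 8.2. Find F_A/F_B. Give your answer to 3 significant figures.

F_A/F_B ≈ 25.1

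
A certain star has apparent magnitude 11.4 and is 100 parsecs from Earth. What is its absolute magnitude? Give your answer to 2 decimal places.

M ≈ 6.40

5 log₁₀(d/10 pc) = 5 log₁₀(100.0) − 5 = 5.000
M = m − 5 log₁₀(d/10) = 11.4 − 5.000 = 6.400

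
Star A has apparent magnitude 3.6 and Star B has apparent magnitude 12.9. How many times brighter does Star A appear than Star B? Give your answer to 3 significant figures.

5250

Δm = 3.6 − (12.9) = -9.3
Flux ratio = 10^(−0.4 Δm) = 10^(−0.4 × -9.3) = 10^3.720 = 5248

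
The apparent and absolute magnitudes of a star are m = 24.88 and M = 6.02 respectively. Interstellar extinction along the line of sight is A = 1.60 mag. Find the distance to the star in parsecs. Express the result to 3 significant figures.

d ≈ 28300 pc

m − M = 5 log₁₀(d/10 pc) + A  ⇒  24.88 − (6.02) − 1.60 = 5 log₁₀(d/10)
17.260 = 5 log₁₀(d/10)
log₁₀ d = (m − M − A)/5 + 1 = 4.4520
d = 10^4.4520 = 28310 pc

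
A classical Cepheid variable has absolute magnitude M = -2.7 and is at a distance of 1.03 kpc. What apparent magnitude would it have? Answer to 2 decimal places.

m ≈ 7.36

d = 1.03 kpc = 1030 pc
m = M + 5 log₁₀ d − 5 = -2.7 + 5·3.0128 − 5 = 7.364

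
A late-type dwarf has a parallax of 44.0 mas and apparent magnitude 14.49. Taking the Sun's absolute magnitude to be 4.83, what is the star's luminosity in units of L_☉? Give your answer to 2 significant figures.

d = 1/p = 1000/44.0 mas = 22.73 pc
M = m − 5 log₁₀ d + 5 = 14.49 − 5·1.3565 + 5 = 12.707
M − M_☉ = 12.707 − 4.83 = 7.877
L/L_☉ = 10^(−0.4 × 7.877) = 7.065×10^-4

L/L_☉ ≈ 7.1×10^-4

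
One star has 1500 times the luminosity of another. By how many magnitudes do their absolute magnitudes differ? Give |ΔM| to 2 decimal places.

Pogson: ΔM = −2.5 log₁₀(ratio) = −2.5 log₁₀(1500) = −2.5 × 3.1761 = -7.940

|ΔM| ≈ 7.94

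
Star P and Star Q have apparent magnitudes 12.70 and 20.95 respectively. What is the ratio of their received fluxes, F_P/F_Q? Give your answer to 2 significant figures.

F_P/F_Q ≈ 2000

Magnitude difference = -8.25
Flux ratio = 10^(−0.4 Δm) = 10^(−0.4 × -8.25) = 10^3.300 = 1995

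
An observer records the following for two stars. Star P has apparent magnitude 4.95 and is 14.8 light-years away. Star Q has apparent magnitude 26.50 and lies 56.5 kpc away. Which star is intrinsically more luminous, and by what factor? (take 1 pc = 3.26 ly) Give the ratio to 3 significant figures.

Star P is more luminous, by a factor of 2.69.

Star P: d = 14.8 ly / 3.26 = 4.540 pc
Star P: M = m − 5 log₁₀ d + 5 = 4.95 − 5·0.6570 + 5 = 6.665
Star Q: d = 56.5 kpc = 56500 pc
Star Q: M = m − 5 log₁₀ d + 5 = 26.50 − 5·4.7520 + 5 = 7.740
ΔM = M_P − M_Q = 6.665 − (7.740) = -1.075; smaller M is more luminous → Star P.
L ratio = 10^(0.4 |ΔM|) = 10^0.430 = 2.691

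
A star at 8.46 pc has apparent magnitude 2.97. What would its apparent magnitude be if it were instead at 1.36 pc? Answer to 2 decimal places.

m ≈ -1.00

Flux ∝ 1/d², so Δm = 5 log₁₀(d₂/d₁) = 5 log₁₀(1.36/8.46) = -3.969
m₂ = m₁ + Δm = 2.97 + (-3.969) = -0.999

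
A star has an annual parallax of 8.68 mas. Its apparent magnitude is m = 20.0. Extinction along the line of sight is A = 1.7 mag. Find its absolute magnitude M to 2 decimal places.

M ≈ 12.99

p = 8.68 mas = 8.68×10^-3″ → d = 1/p = 115.2 pc
5 log₁₀(d/10 pc) = 5 log₁₀(115.2) − 5 = 5.307
M = m − 5 log₁₀(d/10) − A = 20.0 − 5.307 − 1.7 = 12.993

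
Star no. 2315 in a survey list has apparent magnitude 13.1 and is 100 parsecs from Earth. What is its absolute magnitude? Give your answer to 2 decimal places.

5 log₁₀(d/10 pc) = 5 log₁₀(100.0) − 5 = 5.000
M = m − 5 log₁₀(d/10) = 13.1 − 5.000 = 8.100

M ≈ 8.10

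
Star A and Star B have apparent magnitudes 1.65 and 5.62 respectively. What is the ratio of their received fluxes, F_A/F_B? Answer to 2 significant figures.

F_A/F_B ≈ 39

Δm = 1.65 − (5.62) = -3.97
Flux ratio = 10^(−0.4 Δm) = 10^(−0.4 × -3.97) = 10^1.588 = 38.73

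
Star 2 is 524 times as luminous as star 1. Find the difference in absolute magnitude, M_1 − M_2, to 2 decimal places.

Pogson: ΔM = −2.5 log₁₀(ratio) = −2.5 log₁₀(524) = −2.5 × 2.7193 = -6.798
Star 2 is brighter so has the smaller magnitude: M_1 − M_2 is positive.

M_1 − M_2 ≈ 6.80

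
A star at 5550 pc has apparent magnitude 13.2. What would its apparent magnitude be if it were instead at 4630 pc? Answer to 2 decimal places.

Flux ∝ 1/d², so Δm = 5 log₁₀(d₂/d₁) = 5 log₁₀(4630/5550) = -0.394
m₂ = m₁ + Δm = 13.2 + (-0.394) = 12.806

m ≈ 12.81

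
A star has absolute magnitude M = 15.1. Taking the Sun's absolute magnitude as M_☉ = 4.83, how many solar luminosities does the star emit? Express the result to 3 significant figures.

L/L_☉ ≈ 7.80×10^-5

M − M_☉ = 15.1 − 4.83 = 10.270
L/L_☉ = 10^(−0.4 (M − M_☉)) = 10^-4.108 = 7.798×10^-5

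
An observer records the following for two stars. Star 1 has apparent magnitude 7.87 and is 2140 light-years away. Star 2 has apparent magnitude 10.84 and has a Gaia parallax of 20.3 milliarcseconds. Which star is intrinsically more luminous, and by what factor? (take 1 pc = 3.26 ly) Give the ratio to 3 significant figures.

Star 1: d = 2140 ly / 3.26 = 656.4 pc
Star 1: M = m − 5 log₁₀ d + 5 = 7.87 − 5·2.8172 + 5 = -1.216
Star 2: p = 20.3 mas = 0.0203″ → d = 1/p = 49.26 pc
Star 2: M = m − 5 log₁₀ d + 5 = 10.84 − 5·1.6925 + 5 = 7.377
ΔM = M_1 − M_2 = -1.216 − (7.377) = -8.593; smaller M is more luminous → Star 1.
L ratio = 10^(0.4 |ΔM|) = 10^3.437 = 2738

Star 1 is more luminous, by a factor of 2740.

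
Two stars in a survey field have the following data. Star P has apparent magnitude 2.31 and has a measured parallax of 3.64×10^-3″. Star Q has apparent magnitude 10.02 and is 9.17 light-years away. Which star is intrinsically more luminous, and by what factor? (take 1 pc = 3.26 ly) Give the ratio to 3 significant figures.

Star P is more luminous, by a factor of 1.16×10^7.

Star P: d = 1/p = 1/3.64×10^-3″ = 274.7 pc
Star P: M = m − 5 log₁₀ d + 5 = 2.31 − 5·2.4389 + 5 = -4.884
Star Q: d = 9.17 ly / 3.26 = 2.813 pc
Star Q: M = m − 5 log₁₀ d + 5 = 10.02 − 5·0.4492 + 5 = 12.774
ΔM = M_P − M_Q = -4.884 − (12.774) = -17.659; smaller M is more luminous → Star P.
L ratio = 10^(0.4 |ΔM|) = 10^7.063 = 1.157×10^7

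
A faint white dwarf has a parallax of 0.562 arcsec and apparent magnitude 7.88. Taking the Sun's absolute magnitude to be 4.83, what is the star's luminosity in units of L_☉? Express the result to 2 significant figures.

d = 1/p = 1/0.562″ = 1.779 pc
M = m − 5 log₁₀ d + 5 = 7.88 − 5·0.2503 + 5 = 11.629
M − M_☉ = 11.629 − 4.83 = 6.799
L/L_☉ = 10^(−0.4 × 6.799) = 1.908×10^-3

L/L_☉ ≈ 1.9×10^-3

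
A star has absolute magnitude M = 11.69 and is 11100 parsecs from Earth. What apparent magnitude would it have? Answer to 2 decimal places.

m ≈ 26.92

m = M + 5 log₁₀ d − 5 = 11.69 + 5·4.0453 − 5 = 26.917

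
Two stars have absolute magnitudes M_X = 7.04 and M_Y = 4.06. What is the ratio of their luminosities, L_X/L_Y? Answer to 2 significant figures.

ΔM = M_X − M_Y = 2.98
L_X/L_Y = 10^(−0.4 ΔM) = 10^-1.192 = 0.06427

L_X/L_Y ≈ 0.064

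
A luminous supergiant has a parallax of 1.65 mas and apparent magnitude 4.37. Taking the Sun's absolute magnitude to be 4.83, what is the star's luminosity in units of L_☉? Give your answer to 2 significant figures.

L/L_☉ ≈ 5600

d = 1/p = 1000/1.65 mas = 606.1 pc
M = m − 5 log₁₀ d + 5 = 4.37 − 5·2.7825 + 5 = -4.543
M − M_☉ = -4.543 − 4.83 = -9.373
L/L_☉ = 10^(−0.4 × -9.373) = 5611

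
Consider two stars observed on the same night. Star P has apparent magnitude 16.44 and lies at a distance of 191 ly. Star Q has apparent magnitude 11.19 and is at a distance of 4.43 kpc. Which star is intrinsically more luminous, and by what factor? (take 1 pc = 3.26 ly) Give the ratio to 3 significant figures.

Star P: d = 191 ly / 3.26 = 58.59 pc
Star P: M = m − 5 log₁₀ d + 5 = 16.44 − 5·1.7678 + 5 = 12.601
Star Q: d = 4.43 kpc = 4430 pc
Star Q: M = m − 5 log₁₀ d + 5 = 11.19 − 5·3.6464 + 5 = -2.042
ΔM = M_P − M_Q = 12.601 − (-2.042) = 14.643; smaller M is more luminous → Star Q.
L ratio = 10^(0.4 |ΔM|) = 10^5.857 = 719700

Star Q is more luminous, by a factor of 720000.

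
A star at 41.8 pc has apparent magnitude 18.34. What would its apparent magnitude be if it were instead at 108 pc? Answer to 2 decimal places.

Flux ∝ 1/d², so Δm = 5 log₁₀(d₂/d₁) = 5 log₁₀(108/41.8) = 2.061
m₂ = m₁ + Δm = 18.34 + (2.061) = 20.401

m ≈ 20.40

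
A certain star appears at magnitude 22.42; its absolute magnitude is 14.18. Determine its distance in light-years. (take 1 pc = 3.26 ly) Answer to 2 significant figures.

d ≈ 1400 ly

μ = m − M = 8.240
m − M = 5 log₁₀ d − 5
log₁₀ d = (m − M)/5 + 1 = 2.6480
d = 10^2.6480 = 444.6 pc
= 1449 ly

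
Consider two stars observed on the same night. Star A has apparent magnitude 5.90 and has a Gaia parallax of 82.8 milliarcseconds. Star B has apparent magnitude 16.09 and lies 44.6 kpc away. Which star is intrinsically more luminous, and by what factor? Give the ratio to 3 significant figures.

Star B is more luminous, by a factor of 1140.

Star A: p = 82.8 mas = 0.0828″ → d = 1/p = 12.08 pc
Star A: M = m − 5 log₁₀ d + 5 = 5.90 − 5·1.0820 + 5 = 5.490
Star B: d = 44.6 kpc = 44600 pc
Star B: M = m − 5 log₁₀ d + 5 = 16.09 − 5·4.6493 + 5 = -2.157
ΔM = M_A − M_B = 5.490 − (-2.157) = 7.647; smaller M is more luminous → Star B.
L ratio = 10^(0.4 |ΔM|) = 10^3.059 = 1145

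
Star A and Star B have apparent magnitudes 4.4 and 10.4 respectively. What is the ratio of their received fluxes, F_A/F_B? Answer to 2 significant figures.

Δm = 4.4 − (10.4) = -6.0
Flux ratio = 10^(−0.4 Δm) = 10^(−0.4 × -6.0) = 10^2.400 = 251.2

F_A/F_B ≈ 250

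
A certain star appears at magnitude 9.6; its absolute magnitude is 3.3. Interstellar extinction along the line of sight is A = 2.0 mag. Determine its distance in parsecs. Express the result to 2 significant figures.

m − M = 5 log₁₀(d/10 pc) + A  ⇒  9.6 − (3.3) − 2.0 = 5 log₁₀(d/10)
4.300 = 5 log₁₀(d/10)
log₁₀ d = (m − M − A)/5 + 1 = 1.8600
d = 10^1.8600 = 72.44 pc

d ≈ 72 pc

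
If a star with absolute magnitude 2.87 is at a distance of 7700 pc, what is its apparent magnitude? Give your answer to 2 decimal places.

m ≈ 17.30

m = M + 5 log₁₀ d − 5 = 2.87 + 5·3.8865 − 5 = 17.302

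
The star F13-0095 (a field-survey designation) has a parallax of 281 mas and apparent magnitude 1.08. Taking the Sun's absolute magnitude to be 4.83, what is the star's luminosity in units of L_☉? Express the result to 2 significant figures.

d = 1/p = 1000/281 mas = 3.559 pc
M = m − 5 log₁₀ d + 5 = 1.08 − 5·0.5513 + 5 = 3.324
M − M_☉ = 3.324 − 4.83 = -1.506
L/L_☉ = 10^(−0.4 × -1.506) = 4.005

L/L_☉ ≈ 4.0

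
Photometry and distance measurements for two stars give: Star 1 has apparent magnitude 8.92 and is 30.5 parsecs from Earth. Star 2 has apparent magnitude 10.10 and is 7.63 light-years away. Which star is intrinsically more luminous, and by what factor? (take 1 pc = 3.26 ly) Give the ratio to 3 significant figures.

Star 1: M = m − 5 log₁₀ d + 5 = 8.92 − 5·1.4843 + 5 = 6.499
Star 2: d = 7.63 ly / 3.26 = 2.340 pc
Star 2: M = m − 5 log₁₀ d + 5 = 10.10 − 5·0.3693 + 5 = 13.253
ΔM = M_1 − M_2 = 6.499 − (13.253) = -6.755; smaller M is more luminous → Star 1.
L ratio = 10^(0.4 |ΔM|) = 10^2.702 = 503.5

Star 1 is more luminous, by a factor of 503.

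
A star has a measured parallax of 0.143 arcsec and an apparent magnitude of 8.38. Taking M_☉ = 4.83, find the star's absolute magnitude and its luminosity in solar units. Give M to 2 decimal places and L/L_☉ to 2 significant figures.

d = 1/p = 1/0.143″ = 6.993 pc
M = m − 5 log₁₀ d + 5 = 8.38 − 5·0.8447 + 5 = 9.157
M − M_☉ = 9.157 − 4.83 = 4.327
L/L_☉ = 10^(−0.4 × 4.327) = 0.01859

M ≈ 9.16; L/L_☉ ≈ 0.019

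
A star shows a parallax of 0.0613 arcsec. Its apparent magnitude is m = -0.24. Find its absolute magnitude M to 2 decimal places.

M ≈ -1.30

d = 1/p = 1/0.0613″ = 16.31 pc
5 log₁₀(d/10 pc) = 5 log₁₀(16.31) − 5 = 1.063
M = m − 5 log₁₀(d/10) = -0.24 − 1.063 = -1.303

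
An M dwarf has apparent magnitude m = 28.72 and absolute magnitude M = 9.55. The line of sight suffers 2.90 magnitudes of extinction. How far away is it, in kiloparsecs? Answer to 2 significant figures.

d ≈ 18 kpc

m − M = 5 log₁₀(d/10 pc) + A  ⇒  28.72 − (9.55) − 2.90 = 5 log₁₀(d/10)
16.270 = 5 log₁₀(d/10)
log₁₀ d = (m − M − A)/5 + 1 = 4.2540
d = 10^4.2540 = 17950 pc
= 17.95 kpc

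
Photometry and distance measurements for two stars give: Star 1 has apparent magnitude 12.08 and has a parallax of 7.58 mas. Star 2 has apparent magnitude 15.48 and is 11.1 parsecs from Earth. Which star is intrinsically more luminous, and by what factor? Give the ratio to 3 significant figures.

Star 1: p = 7.58 mas = 7.58×10^-3″ → d = 1/p = 131.9 pc
Star 1: M = m − 5 log₁₀ d + 5 = 12.08 − 5·2.1203 + 5 = 6.478
Star 2: M = m − 5 log₁₀ d + 5 = 15.48 − 5·1.0453 + 5 = 15.253
ΔM = M_1 − M_2 = 6.478 − (15.253) = -8.775; smaller M is more luminous → Star 1.
L ratio = 10^(0.4 |ΔM|) = 10^3.510 = 3236

Star 1 is more luminous, by a factor of 3240.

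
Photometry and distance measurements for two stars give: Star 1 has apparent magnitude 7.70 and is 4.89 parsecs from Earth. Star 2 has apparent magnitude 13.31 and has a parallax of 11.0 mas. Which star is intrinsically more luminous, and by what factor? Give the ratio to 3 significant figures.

Star 2 is more luminous, by a factor of 1.97.

Star 1: M = m − 5 log₁₀ d + 5 = 7.70 − 5·0.6893 + 5 = 9.253
Star 2: p = 11.0 mas = 0.0110″ → d = 1/p = 90.91 pc
Star 2: M = m − 5 log₁₀ d + 5 = 13.31 − 5·1.9586 + 5 = 8.517
ΔM = M_1 − M_2 = 9.253 − (8.517) = 0.736; smaller M is more luminous → Star 2.
L ratio = 10^(0.4 |ΔM|) = 10^0.295 = 1.971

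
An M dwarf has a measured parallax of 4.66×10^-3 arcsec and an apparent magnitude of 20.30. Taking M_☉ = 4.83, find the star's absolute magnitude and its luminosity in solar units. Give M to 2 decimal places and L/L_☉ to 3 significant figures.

d = 1/p = 1/4.66×10^-3″ = 214.6 pc
M = m − 5 log₁₀ d + 5 = 20.30 − 5·2.3316 + 5 = 13.642
M − M_☉ = 13.642 − 4.83 = 8.812
L/L_☉ = 10^(−0.4 × 8.812) = 2.987×10^-4

M ≈ 13.64; L/L_☉ ≈ 2.99×10^-4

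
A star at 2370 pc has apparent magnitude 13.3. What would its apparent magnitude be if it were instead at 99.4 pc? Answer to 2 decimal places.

m ≈ 6.41

Flux ∝ 1/d², so Δm = 5 log₁₀(d₂/d₁) = 5 log₁₀(99.4/2370) = -6.887
m₂ = m₁ + Δm = 13.3 + (-6.887) = 6.413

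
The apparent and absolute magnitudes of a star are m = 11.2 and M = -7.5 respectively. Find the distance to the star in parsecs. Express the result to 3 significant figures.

d ≈ 55000 pc

Distance modulus: m − M = 11.2 − (-7.5) = 18.700
m − M = 5 log₁₀ d − 5
log₁₀ d = (m − M)/5 + 1 = 4.7400
d = 10^4.7400 = 54950 pc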